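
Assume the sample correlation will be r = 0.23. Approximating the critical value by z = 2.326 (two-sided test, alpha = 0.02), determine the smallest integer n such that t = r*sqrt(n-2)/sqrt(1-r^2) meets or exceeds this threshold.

r√(n−2)/√(1−r²) ≥ 2.326  ⇔  n−2 ≥ (2.326)²·(1−r²)/r²
(1−r²)/r² = (1−0.0529)/0.0529 = 17.9036
n ≥ 2 + 5.410276·17.9036 = 2 + 96.8634 = 98.8634
⌈98.8634⌉ = 99

99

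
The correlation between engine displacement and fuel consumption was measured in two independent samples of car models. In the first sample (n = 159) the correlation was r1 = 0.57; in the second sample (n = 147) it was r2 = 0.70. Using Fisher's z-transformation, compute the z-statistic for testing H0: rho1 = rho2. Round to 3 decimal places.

Fisher z-transforms: z1 = atanh(0.57) = 0.647523, z2 = atanh(0.70) = 0.867301; difference d = -0.219778
Var(d) = 1/156 + 1/144 = 0.0064103 + 0.0069444 = 0.0133547
z = d/√Var(d) = -0.219778 / √0.0133547 = -0.219778 / 0.115563 = -1.902

-1.902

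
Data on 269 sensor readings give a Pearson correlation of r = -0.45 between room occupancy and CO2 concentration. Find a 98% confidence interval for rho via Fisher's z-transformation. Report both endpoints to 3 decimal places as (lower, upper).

(-0.556, -0.329)

z_r = atanh(-0.45) = -0.484700;  SE = 1/√(n−3) = 1/√266 = 0.061314
z-limits: -0.484700 ± 2.326·0.061314 = -0.484700 ± 0.142616 = [-0.627316, -0.342084]
ρ-limits: (tanh -0.627316, tanh -0.342084) = (-0.556, -0.329)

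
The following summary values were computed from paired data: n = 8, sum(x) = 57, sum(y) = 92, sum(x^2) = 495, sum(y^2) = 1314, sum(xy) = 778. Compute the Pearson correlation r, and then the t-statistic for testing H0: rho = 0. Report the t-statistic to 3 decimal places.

3.409

S_xy = nΣxy − ΣxΣy = 8·778 − 57·92 = 6224 − 5244 = 980
S_xx = nΣx² − (Σx)² = 8·495 − 57² = 3960 − 3249 = 711
S_yy = nΣy² − (Σy)² = 8·1314 − 92² = 10512 − 8464 = 2048
r = S_xy / √(S_xx·S_yy) = 980 / √(711·2048) = 980 / √1456128 = 980 / 1206.7013 = 0.8121
t = r·√(n−2)/√(1−r²) = 0.8121·√6 / √(1−0.659506) = 1.989231 / 0.583519 = 3.409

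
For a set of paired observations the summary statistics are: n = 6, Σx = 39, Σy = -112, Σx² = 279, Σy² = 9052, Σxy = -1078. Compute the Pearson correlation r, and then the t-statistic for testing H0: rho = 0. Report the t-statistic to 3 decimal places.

S_xy = nΣxy − ΣxΣy = 6·(-1078) − 39·(-112) = -6468 − (-4368) = -2100
S_xx = nΣx² − (Σx)² = 6·279 − 39² = 1674 − 1521 = 153
S_yy = nΣy² − (Σy)² = 6·9052 − (-112)² = 54312 − 12544 = 41768
r = S_xy / √(S_xx·S_yy) = -2100 / √(153·41768) = -2100 / √6390504 = -2100 / 2527.9446 = -0.8307
t = r·√(n−2)/√(1−r²) = -0.8307·√4 / √(1−0.690062) = -1.661400 / 0.556721 = -2.984

-2.984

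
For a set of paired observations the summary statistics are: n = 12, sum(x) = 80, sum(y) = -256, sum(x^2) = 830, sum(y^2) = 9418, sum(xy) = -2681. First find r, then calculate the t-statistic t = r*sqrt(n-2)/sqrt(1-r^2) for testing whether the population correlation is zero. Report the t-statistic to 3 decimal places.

-6.503

S_xy = nΣxy − ΣxΣy = 12·(-2681) − 80·(-256) = -32172 − (-20480) = -11692
S_xx = nΣx² − (Σx)² = 12·830 − 80² = 9960 − 6400 = 3560
S_yy = nΣy² − (Σy)² = 12·9418 − (-256)² = 113016 − 65536 = 47480
r = S_xy / √(S_xx·S_yy) = -11692 / √(3560·47480) = -11692 / √169028800 = -11692 / 13001.1076 = -0.8993
t = r·√(n−2)/√(1−r²) = -0.8993·√10 / √(1−0.808740) = -2.843836 / 0.437333 = -6.503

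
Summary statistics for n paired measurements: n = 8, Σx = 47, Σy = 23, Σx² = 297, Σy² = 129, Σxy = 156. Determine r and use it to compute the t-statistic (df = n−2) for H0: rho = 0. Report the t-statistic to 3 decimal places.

1.727

S_xy = nΣxy − ΣxΣy = 8·156 − 47·23 = 1248 − 1081 = 167
S_xx = nΣx² − (Σx)² = 8·297 − 47² = 2376 − 2209 = 167
S_yy = nΣy² − (Σy)² = 8·129 − 23² = 1032 − 529 = 503
r = S_xy / √(S_xx·S_yy) = 167 / √(167·503) = 167 / √84001 = 167 / 289.8293 = 0.5762
t = r·√(n−2)/√(1−r²) = 0.5762·√6 / √(1−0.332006) = 1.411396 / 0.817309 = 1.727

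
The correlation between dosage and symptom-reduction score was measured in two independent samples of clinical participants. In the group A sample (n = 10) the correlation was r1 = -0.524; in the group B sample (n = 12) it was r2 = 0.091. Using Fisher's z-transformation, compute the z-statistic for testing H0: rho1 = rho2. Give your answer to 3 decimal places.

-1.336

z1 = atanh(-0.524) = -0.581838,  z2 = atanh(0.091) = 0.091252
SE = √(1/(n1−3) + 1/(n2−3)) = √(1/7 + 1/9) = √(0.1428571 + 0.1111111) = √0.2539682 = 0.503953
z = (z1 − z2)/SE = (-0.581838 − 0.091252) / 0.503953 = -0.673090 / 0.503953 = -1.336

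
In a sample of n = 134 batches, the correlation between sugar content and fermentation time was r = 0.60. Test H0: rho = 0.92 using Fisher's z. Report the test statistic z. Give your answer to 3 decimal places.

-10.254

z_r = atanh(0.60) = 0.693147,  z_0 = atanh(0.92) = 1.589027
SE = 1/√(n−3) = 1/√131 = 0.087370
z = (z_r − z_0)/SE = (0.693147 − 1.589027) / 0.087370 = -0.895880 / 0.087370 = -10.254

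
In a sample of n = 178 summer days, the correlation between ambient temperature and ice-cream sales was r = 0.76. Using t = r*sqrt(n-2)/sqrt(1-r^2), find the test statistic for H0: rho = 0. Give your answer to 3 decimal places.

15.513

1 − r² = 1 − 0.5776 = 0.4224;  √(1−r²) = 0.649923
√(n−2) = √176 = 13.266499
t = r·√(n−2)/√(1−r²) = 0.76 · 13.266499 / 0.649923 = 15.513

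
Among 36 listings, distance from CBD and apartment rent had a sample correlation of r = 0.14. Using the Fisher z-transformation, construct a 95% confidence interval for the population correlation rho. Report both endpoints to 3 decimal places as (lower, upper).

(-0.198, 0.448)

Fisher z: z_r = atanh(r) = ½·ln((1+0.14)/(1−0.14)) = 0.140926
SE(z) = 1/√(n−3) = 1/√33 = 0.174078
95% ⇒ z* = 1.960; margin = 1.960·0.174078 = 0.341193
CI on z-scale: (-0.200267, 0.482119)
Back-transform: tanh(-0.200267) = -0.197632, tanh(0.482119) = 0.447939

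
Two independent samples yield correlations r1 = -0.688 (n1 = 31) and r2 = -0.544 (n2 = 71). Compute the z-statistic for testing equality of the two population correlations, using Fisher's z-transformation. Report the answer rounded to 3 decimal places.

-1.044

Fisher z-transforms: z1 = atanh(-0.688) = -0.844148, z2 = atanh(-0.544) = -0.609819; difference d = -0.234329
Var(d) = 1/28 + 1/68 = 0.0357143 + 0.0147059 = 0.0504202
z = d/√Var(d) = -0.234329 / √0.0504202 = -0.234329 / 0.224544 = -1.044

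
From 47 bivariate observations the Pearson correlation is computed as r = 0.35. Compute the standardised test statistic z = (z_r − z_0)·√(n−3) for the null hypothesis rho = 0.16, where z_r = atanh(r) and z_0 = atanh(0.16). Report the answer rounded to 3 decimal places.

Fisher z: atanh(0.35) = 0.365444, atanh(0.16) = 0.161387
z = (z_r − z_0)·√(n−3) = (0.365444 − 0.161387)·√44 = 0.204057 · 6.633250 = 1.354

1.354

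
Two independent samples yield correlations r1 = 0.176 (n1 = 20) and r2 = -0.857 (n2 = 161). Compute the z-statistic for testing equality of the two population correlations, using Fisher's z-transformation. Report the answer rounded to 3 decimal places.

z1 = atanh(0.176) = 0.177852,  z2 = atanh(-0.857) = -1.281936
SE = √(1/(n1−3) + 1/(n2−3)) = √(1/17 + 1/158) = √(0.0588235 + 0.0063291) = √0.0651526 = 0.255250
z = (z1 − z2)/SE = (0.177852 − (-1.281936)) / 0.255250 = 1.459788 / 0.255250 = 5.719

5.719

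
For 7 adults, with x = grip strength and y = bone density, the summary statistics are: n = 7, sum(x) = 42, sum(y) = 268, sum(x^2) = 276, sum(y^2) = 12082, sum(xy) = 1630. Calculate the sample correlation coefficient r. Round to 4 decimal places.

S_xy = nΣxy − ΣxΣy = 7·1630 − 42·268 = 11410 − 11256 = 154
S_xx = nΣx² − (Σx)² = 7·276 − 42² = 1932 − 1764 = 168
S_yy = nΣy² − (Σy)² = 7·12082 − 268² = 84574 − 71824 = 12750
r = S_xy / √(S_xx·S_yy) = 154 / √(168·12750) = 154 / √2142000 = 154 / 1463.5573 = 0.1052

0.1052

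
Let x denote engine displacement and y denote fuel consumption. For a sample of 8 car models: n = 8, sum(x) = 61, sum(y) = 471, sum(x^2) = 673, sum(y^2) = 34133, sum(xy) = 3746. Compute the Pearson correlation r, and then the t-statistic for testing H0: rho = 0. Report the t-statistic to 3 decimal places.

0.331

S_xy = nΣxy − ΣxΣy = 8·3746 − 61·471 = 29968 − 28731 = 1237
S_xx = nΣx² − (Σx)² = 8·673 − 61² = 5384 − 3721 = 1663
S_yy = nΣy² − (Σy)² = 8·34133 − 471² = 273064 − 221841 = 51223
r = S_xy / √(S_xx·S_yy) = 1237 / √(1663·51223) = 1237 / √85183849 = 1237 / 9229.5097 = 0.1340
t = r·√(n−2)/√(1−r²) = 0.1340·√6 / √(1−0.017956) = 0.328232 / 0.990981 = 0.331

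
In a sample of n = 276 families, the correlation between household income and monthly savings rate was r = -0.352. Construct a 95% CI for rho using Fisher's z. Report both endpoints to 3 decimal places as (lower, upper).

(-0.451, -0.244)

Fisher z: z_r = atanh(r) = ½·ln((1+(-0.352))/(1−(-0.352))) = -0.367725
SE(z) = 1/√(n−3) = 1/√273 = 0.060523
95% ⇒ z* = 1.960; margin = 1.960·0.060523 = 0.118625
CI on z-scale: (-0.486350, -0.249100)
Back-transform: tanh(-0.486350) = -0.451315, tanh(-0.249100) = -0.244072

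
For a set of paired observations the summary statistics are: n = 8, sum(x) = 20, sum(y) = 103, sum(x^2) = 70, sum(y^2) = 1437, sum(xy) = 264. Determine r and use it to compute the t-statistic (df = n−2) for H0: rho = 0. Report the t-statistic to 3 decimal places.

0.341

Numerator: nΣxy − (Σx)(Σy) = 8·264 − (20)(103) = 52
Denominator: √[(nΣx²−(Σx)²)(nΣy²−(Σy)²)]
  nΣx²−(Σx)² = 8·70 − 400 = 160;  nΣy²−(Σy)² = 8·1437 − 10609 = 887
  √(160·887) = √141920 = 376.7227
r = 52 / 376.7227 = 0.1380
t = r·√(n−2)/√(1−r²) = 0.1380·√6 / √(1−0.019044) = 0.338030 / 0.990432 = 0.341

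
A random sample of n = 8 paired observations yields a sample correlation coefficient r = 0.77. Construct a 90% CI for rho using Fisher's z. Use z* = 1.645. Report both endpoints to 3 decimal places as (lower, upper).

Fisher z: z_r = atanh(r) = ½·ln((1+0.77)/(1−0.77)) = 1.020328
SE(z) = 1/√(n−3) = 1/√5 = 0.447214
90% ⇒ z* = 1.645; margin = 1.645·0.447214 = 0.735667
CI on z-scale: (0.284661, 1.755995)
Back-transform: tanh(0.284661) = 0.277213, tanh(1.755995) = 0.942054

(0.277, 0.942)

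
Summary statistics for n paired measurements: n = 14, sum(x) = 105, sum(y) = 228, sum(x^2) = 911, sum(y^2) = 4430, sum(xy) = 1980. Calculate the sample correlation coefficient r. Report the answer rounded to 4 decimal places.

0.9074

S_xy = nΣxy − ΣxΣy = 14·1980 − 105·228 = 27720 − 23940 = 3780
S_xx = nΣx² − (Σx)² = 14·911 − 105² = 12754 − 11025 = 1729
S_yy = nΣy² − (Σy)² = 14·4430 − 228² = 62020 − 51984 = 10036
r = S_xy / √(S_xx·S_yy) = 3780 / √(1729·10036) = 3780 / √17352244 = 3780 / 4165.6025 = 0.9074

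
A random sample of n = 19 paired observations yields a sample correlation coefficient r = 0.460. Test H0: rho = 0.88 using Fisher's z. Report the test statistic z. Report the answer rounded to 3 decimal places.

Fisher z: atanh(0.460) = 0.497311, atanh(0.88) = 1.375768
z = (z_r − z_0)·√(n−3) = (0.497311 − 1.375768)·√16 = -0.878457 · 4.000000 = -3.514

-3.514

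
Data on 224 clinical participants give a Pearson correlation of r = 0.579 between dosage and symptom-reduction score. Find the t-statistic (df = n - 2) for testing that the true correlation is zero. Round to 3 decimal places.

1 − r² = 1 − 0.335241 = 0.664759;  √(1−r²) = 0.815328
√(n−2) = √222 = 14.899664
t = r·√(n−2)/√(1−r²) = 0.579 · 14.899664 / 0.815328 = 10.581

10.581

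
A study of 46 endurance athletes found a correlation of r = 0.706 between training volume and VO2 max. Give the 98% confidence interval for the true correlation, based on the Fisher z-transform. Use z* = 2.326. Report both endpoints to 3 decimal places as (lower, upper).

(0.481, 0.844)

z_r = atanh(0.706) = 0.879163;  SE = 1/√(n−3) = 1/√43 = 0.152499
z-limits: 0.879163 ± 2.326·0.152499 = 0.879163 ± 0.354713 = [0.524450, 1.233876]
ρ-limits: (tanh 0.524450, tanh 1.233876) = (0.481, 0.844)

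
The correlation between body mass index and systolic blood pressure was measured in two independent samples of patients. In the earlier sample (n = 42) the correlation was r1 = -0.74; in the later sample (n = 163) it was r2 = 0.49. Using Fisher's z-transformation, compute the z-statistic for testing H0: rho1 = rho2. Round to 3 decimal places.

-8.324

z1 = atanh(-0.74) = -0.950479,  z2 = atanh(0.49) = 0.536060
SE = √(1/(n1−3) + 1/(n2−3)) = √(1/39 + 1/160) = √(0.0256410 + 0.0062500) = √0.0318910 = 0.178581
z = (z1 − z2)/SE = (-0.950479 − 0.536060) / 0.178581 = -1.486539 / 0.178581 = -8.324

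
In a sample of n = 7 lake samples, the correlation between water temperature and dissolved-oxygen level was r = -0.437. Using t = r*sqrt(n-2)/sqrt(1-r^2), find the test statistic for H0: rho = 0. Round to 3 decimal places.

-1.086

t = r·√(n−2) / √(1−r²) with r = -0.437, n = 7
  = -0.437·√5 / √(1 − 0.190969)
  = -0.437·2.236068 / 0.899462
  = -0.977162 / 0.899462 = -1.086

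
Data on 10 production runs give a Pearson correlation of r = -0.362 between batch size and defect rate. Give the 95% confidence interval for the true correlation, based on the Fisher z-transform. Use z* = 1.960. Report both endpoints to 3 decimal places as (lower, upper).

z_r = atanh(-0.362) = -0.379186;  SE = 1/√(n−3) = 1/√7 = 0.377964
z-limits: -0.379186 ± 1.960·0.377964 = -0.379186 ± 0.740809 = [-1.119995, 0.361623]
ρ-limits: (tanh -1.119995, tanh 0.361623) = (-0.808, 0.347)

(-0.808, 0.347)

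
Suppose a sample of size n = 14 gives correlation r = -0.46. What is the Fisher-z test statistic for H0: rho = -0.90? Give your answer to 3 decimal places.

z_r = atanh(-0.46) = -0.497311,  z_0 = atanh(-0.90) = -1.472219
SE = 1/√(n−3) = 1/√11 = 0.301511
z = (z_r − z_0)/SE = (-0.497311 − (-1.472219)) / 0.301511 = 0.974908 / 0.301511 = 3.233

3.233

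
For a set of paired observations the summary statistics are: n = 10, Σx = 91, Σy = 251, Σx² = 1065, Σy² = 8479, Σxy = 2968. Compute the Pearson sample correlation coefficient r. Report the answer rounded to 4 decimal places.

0.9519

Numerator: nΣxy − (Σx)(Σy) = 10·2968 − (91)(251) = 6839
Denominator: √[(nΣx²−(Σx)²)(nΣy²−(Σy)²)]
  nΣx²−(Σx)² = 10·1065 − 8281 = 2369;  nΣy²−(Σy)² = 10·8479 − 63001 = 21789
  √(2369·21789) = √51618141 = 7184.5766
r = 6839 / 7184.5766 = 0.9519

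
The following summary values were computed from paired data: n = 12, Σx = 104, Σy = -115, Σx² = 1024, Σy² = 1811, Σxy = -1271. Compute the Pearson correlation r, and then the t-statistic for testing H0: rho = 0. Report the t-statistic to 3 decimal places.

Numerator: nΣxy − (Σx)(Σy) = 12·(-1271) − (104)(-115) = -3292
Denominator: √[(nΣx²−(Σx)²)(nΣy²−(Σy)²)]
  nΣx²−(Σx)² = 12·1024 − 10816 = 1472;  nΣy²−(Σy)² = 12·1811 − 13225 = 8507
  √(1472·8507) = √12522304 = 3538.6868
r = -3292 / 3538.6868 = -0.9303
t = r·√(n−2)/√(1−r²) = -0.9303·√10 / √(1−0.865458) = -2.941867 / 0.366800 = -8.020

-8.020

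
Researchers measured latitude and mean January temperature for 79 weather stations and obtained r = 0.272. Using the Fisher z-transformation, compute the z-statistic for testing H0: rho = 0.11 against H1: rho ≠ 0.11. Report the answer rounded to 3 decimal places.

1.470

z_r = atanh(0.272) = 0.279022,  z_0 = atanh(0.11) = 0.110447
SE = 1/√(n−3) = 1/√76 = 0.114708
z = (z_r − z_0)/SE = (0.279022 − 0.110447) / 0.114708 = 0.168575 / 0.114708 = 1.470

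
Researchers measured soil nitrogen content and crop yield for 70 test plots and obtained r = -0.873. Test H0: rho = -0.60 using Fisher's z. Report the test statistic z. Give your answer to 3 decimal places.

Fisher z: atanh(-0.873) = -1.345555, atanh(-0.60) = -0.693147
z = (z_r − z_0)·√(n−3) = (-1.345555 − (-0.693147))·√67 = -0.652408 · 8.185353 = -5.340

-5.340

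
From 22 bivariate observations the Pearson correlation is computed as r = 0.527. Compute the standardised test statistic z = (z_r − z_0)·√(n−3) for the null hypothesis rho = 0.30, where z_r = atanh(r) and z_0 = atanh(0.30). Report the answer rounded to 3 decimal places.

Fisher z: atanh(0.527) = 0.585982, atanh(0.30) = 0.309520
z = (z_r − z_0)·√(n−3) = (0.585982 − 0.309520)·√19 = 0.276462 · 4.358899 = 1.205

1.205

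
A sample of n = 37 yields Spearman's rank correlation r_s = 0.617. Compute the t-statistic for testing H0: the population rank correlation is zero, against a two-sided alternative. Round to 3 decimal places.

t = r_s·√(n−2) / √(1−r_s²) with r_s = 0.617, n = 37
  = 0.617·√35 / √(1 − 0.380689)
  = 0.617·5.916080 / 0.786963
  = 3.650221 / 0.786963 = 4.638

4.638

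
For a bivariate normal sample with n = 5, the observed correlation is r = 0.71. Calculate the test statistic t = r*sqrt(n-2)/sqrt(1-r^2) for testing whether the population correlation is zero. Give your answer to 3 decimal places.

1.746

1 − r² = 1 − 0.5041 = 0.4959;  √(1−r²) = 0.704202
√(n−2) = √3 = 1.732051
t = r·√(n−2)/√(1−r²) = 0.71 · 1.732051 / 0.704202 = 1.746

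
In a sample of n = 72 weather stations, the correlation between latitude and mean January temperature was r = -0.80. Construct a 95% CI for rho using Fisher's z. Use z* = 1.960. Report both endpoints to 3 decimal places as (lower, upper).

z_r = atanh(-0.80) = -1.098612;  SE = 1/√(n−3) = 1/√69 = 0.120386
z-limits: -1.098612 ± 1.960·0.120386 = -1.098612 ± 0.235957 = [-1.334569, -0.862655]
ρ-limits: (tanh -1.334569, tanh -0.862655) = (-0.870, -0.698)

(-0.870, -0.698)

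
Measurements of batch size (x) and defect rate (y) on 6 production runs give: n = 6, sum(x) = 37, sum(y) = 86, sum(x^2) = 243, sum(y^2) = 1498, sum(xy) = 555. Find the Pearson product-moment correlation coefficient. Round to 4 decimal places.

Numerator: nΣxy − (Σx)(Σy) = 6·555 − (37)(86) = 148
Denominator: √[(nΣx²−(Σx)²)(nΣy²−(Σy)²)]
  nΣx²−(Σx)² = 6·243 − 1369 = 89;  nΣy²−(Σy)² = 6·1498 − 7396 = 1592
  √(89·1592) = √141688 = 376.4147
r = 148 / 376.4147 = 0.3932

0.3932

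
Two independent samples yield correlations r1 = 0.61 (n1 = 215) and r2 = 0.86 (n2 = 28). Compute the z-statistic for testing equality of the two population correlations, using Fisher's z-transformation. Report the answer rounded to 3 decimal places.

-2.764

Fisher z-transforms: z1 = atanh(0.61) = 0.708921, z2 = atanh(0.86) = 1.293345; difference d = -0.584424
Var(d) = 1/212 + 1/25 = 0.0047170 + 0.0400000 = 0.0447170
z = d/√Var(d) = -0.584424 / √0.0447170 = -0.584424 / 0.211464 = -2.764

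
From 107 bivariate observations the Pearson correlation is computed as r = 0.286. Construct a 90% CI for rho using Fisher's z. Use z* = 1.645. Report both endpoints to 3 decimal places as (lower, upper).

(0.132, 0.426)

z_r = atanh(0.286) = 0.294204;  SE = 1/√(n−3) = 1/√104 = 0.098058
z-limits: 0.294204 ± 1.645·0.098058 = 0.294204 ± 0.161305 = [0.132899, 0.455509]
ρ-limits: (tanh 0.132899, tanh 0.455509) = (0.132, 0.426)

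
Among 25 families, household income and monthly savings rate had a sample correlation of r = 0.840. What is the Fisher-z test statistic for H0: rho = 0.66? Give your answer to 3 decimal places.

Fisher z: atanh(0.840) = 1.221174, atanh(0.66) = 0.792814
z = (z_r − z_0)·√(n−3) = (1.221174 − 0.792814)·√22 = 0.428360 · 4.690416 = 2.009

2.009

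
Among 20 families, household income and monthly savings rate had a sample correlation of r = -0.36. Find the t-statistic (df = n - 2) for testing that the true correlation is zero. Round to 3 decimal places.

1 − r² = 1 − 0.1296 = 0.8704;  √(1−r²) = 0.932952
√(n−2) = √18 = 4.242641
t = r·√(n−2)/√(1−r²) = -0.36 · 4.242641 / 0.932952 = -1.637

-1.637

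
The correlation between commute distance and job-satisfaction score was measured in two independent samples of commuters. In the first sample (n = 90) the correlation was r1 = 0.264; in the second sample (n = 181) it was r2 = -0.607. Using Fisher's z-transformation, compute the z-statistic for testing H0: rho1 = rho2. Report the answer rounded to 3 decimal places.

z1 = atanh(0.264) = 0.270403,  z2 = atanh(-0.607) = -0.704157
SE = √(1/(n1−3) + 1/(n2−3)) = √(1/87 + 1/178) = √(0.0114943 + 0.0056180) = √0.0171123 = 0.130814
z = (z1 − z2)/SE = (0.270403 − (-0.704157)) / 0.130814 = 0.974560 / 0.130814 = 7.450

7.450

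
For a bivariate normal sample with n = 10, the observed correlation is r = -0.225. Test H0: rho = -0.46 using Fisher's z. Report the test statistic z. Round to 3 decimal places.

z_r = atanh(-0.225) = -0.228917,  z_0 = atanh(-0.46) = -0.497311
SE = 1/√(n−3) = 1/√7 = 0.377964
z = (z_r − z_0)/SE = (-0.228917 − (-0.497311)) / 0.377964 = 0.268394 / 0.377964 = 0.710

0.710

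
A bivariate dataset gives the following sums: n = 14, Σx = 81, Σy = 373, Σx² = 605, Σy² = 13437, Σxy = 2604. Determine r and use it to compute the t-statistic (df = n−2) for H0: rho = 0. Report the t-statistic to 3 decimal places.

S_xy = nΣxy − ΣxΣy = 14·2604 − 81·373 = 36456 − 30213 = 6243
S_xx = nΣx² − (Σx)² = 14·605 − 81² = 8470 − 6561 = 1909
S_yy = nΣy² − (Σy)² = 14·13437 − 373² = 188118 − 139129 = 48989
r = S_xy / √(S_xx·S_yy) = 6243 / √(1909·48989) = 6243 / √93520001 = 6243 / 9670.5740 = 0.6456
t = r·√(n−2)/√(1−r²) = 0.6456·√12 / √(1−0.416799) = 2.236424 / 0.763676 = 2.928

2.928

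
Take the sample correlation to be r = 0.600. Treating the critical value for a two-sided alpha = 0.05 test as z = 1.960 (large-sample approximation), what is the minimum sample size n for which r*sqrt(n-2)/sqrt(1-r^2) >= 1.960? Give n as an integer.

r√(n−2)/√(1−r²) ≥ 1.960  ⇔  n−2 ≥ (1.960)²·(1−r²)/r²
(1−r²)/r² = (1−0.360000)/0.360000 = 1.7778
n ≥ 2 + 3.8416·1.7778 = 2 + 6.8296 = 8.8296
⌈8.8296⌉ = 9

9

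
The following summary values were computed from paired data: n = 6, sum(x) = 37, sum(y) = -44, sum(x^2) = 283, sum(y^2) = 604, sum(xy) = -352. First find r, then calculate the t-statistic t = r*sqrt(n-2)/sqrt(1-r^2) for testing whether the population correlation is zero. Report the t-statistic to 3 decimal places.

Numerator: nΣxy − (Σx)(Σy) = 6·(-352) − (37)(-44) = -484
Denominator: √[(nΣx²−(Σx)²)(nΣy²−(Σy)²)]
  nΣx²−(Σx)² = 6·283 − 1369 = 329;  nΣy²−(Σy)² = 6·604 − 1936 = 1688
  √(329·1688) = √555352 = 745.2194
r = -484 / 745.2194 = -0.6495
t = r·√(n−2)/√(1−r²) = -0.6495·√4 / √(1−0.421850) = -1.299000 / 0.760362 = -1.708

-1.708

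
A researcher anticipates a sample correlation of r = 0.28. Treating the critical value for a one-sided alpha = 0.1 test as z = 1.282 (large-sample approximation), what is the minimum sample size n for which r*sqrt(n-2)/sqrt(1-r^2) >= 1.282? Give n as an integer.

22

r√(n−2)/√(1−r²) ≥ 1.282  ⇔  n−2 ≥ (1.282)²·(1−r²)/r²
(1−r²)/r² = (1−0.0784)/0.0784 = 11.7551
n ≥ 2 + 1.643524·11.7551 = 2 + 19.3198 = 21.3198
⌈21.3198⌉ = 22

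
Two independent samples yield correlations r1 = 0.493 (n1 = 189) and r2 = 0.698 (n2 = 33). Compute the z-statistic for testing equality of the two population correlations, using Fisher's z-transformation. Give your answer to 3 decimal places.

-1.644

z1 = atanh(0.493) = 0.540016,  z2 = atanh(0.698) = 0.863390
SE = √(1/(n1−3) + 1/(n2−3)) = √(1/186 + 1/30) = √(0.0053763 + 0.0333333) = √0.0387096 = 0.196748
z = (z1 − z2)/SE = (0.540016 − 0.863390) / 0.196748 = -0.323374 / 0.196748 = -1.644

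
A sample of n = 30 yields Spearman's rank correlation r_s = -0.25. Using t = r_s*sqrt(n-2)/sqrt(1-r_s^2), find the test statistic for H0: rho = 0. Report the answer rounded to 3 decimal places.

-1.366

t = r_s·√(n−2) / √(1−r_s²) with r_s = -0.25, n = 30
  = -0.25·√28 / √(1 − 0.0625)
  = -0.25·5.291503 / 0.968246
  = -1.322876 / 0.968246 = -1.366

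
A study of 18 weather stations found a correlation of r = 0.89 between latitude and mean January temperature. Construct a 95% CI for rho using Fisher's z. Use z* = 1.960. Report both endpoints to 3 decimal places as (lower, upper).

(0.724, 0.959)

z_r = atanh(0.89) = 1.421926;  SE = 1/√(n−3) = 1/√15 = 0.258199
z-limits: 1.421926 ± 1.960·0.258199 = 1.421926 ± 0.506070 = [0.915856, 1.927996]
ρ-limits: (tanh 0.915856, tanh 1.927996) = (0.724, 0.959)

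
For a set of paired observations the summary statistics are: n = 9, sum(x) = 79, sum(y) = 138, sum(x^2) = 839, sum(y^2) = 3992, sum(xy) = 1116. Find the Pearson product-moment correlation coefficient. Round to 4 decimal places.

S_xy = nΣxy − ΣxΣy = 9·1116 − 79·138 = 10044 − 10902 = -858
S_xx = nΣx² − (Σx)² = 9·839 − 79² = 7551 − 6241 = 1310
S_yy = nΣy² − (Σy)² = 9·3992 − 138² = 35928 − 19044 = 16884
r = S_xy / √(S_xx·S_yy) = -858 / √(1310·16884) = -858 / √22118040 = -858 / 4702.9820 = -0.1824

-0.1824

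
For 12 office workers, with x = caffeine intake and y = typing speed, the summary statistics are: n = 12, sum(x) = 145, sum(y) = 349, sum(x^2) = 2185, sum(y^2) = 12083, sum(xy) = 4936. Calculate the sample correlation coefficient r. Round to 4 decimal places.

S_xy = nΣxy − ΣxΣy = 12·4936 − 145·349 = 59232 − 50605 = 8627
S_xx = nΣx² − (Σx)² = 12·2185 − 145² = 26220 − 21025 = 5195
S_yy = nΣy² − (Σy)² = 12·12083 − 349² = 144996 − 121801 = 23195
r = S_xy / √(S_xx·S_yy) = 8627 / √(5195·23195) = 8627 / √120498025 = 8627 / 10977.1592 = 0.7859

0.7859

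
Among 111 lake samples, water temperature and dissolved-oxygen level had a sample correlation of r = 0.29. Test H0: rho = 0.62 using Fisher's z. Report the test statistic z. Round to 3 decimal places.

-4.432

z_r = atanh(0.29) = 0.298566,  z_0 = atanh(0.62) = 0.725005
SE = 1/√(n−3) = 1/√108 = 0.096225
z = (z_r − z_0)/SE = (0.298566 − 0.725005) / 0.096225 = -0.426439 / 0.096225 = -4.432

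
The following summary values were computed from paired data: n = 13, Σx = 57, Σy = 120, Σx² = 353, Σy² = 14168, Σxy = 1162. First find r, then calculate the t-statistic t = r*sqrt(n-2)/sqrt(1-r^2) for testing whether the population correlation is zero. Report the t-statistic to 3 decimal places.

Numerator: nΣxy − (Σx)(Σy) = 13·1162 − (57)(120) = 8266
Denominator: √[(nΣx²−(Σx)²)(nΣy²−(Σy)²)]
  nΣx²−(Σx)² = 13·353 − 3249 = 1340;  nΣy²−(Σy)² = 13·14168 − 14400 = 169784
  √(1340·169784) = √227510560 = 15083.4532
r = 8266 / 15083.4532 = 0.5480
t = r·√(n−2)/√(1−r²) = 0.5480·√11 / √(1−0.300304) = 1.817510 / 0.836478 = 2.173

2.173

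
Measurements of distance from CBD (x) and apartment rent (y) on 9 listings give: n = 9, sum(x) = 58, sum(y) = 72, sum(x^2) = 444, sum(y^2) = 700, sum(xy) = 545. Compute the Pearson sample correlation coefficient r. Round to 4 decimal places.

Numerator: nΣxy − (Σx)(Σy) = 9·545 − (58)(72) = 729
Denominator: √[(nΣx²−(Σx)²)(nΣy²−(Σy)²)]
  nΣx²−(Σx)² = 9·444 − 3364 = 632;  nΣy²−(Σy)² = 9·700 − 5184 = 1116
  √(632·1116) = √705312 = 839.8286
r = 729 / 839.8286 = 0.8680

0.8680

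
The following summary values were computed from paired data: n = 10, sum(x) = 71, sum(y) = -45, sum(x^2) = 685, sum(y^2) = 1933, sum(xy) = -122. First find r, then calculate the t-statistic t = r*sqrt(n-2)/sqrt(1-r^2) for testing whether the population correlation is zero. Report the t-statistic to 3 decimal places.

Numerator: nΣxy − (Σx)(Σy) = 10·(-122) − (71)(-45) = 1975
Denominator: √[(nΣx²−(Σx)²)(nΣy²−(Σy)²)]
  nΣx²−(Σx)² = 10·685 − 5041 = 1809;  nΣy²−(Σy)² = 10·1933 − 2025 = 17305
  √(1809·17305) = √31304745 = 5595.0643
r = 1975 / 5595.0643 = 0.3530
t = r·√(n−2)/√(1−r²) = 0.3530·√8 / √(1−0.124609) = 0.998435 / 0.935623 = 1.067

1.067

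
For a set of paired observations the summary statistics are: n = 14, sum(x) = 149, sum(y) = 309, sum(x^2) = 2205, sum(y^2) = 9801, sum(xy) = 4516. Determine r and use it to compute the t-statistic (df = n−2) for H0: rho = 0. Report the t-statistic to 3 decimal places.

7.298

S_xy = nΣxy − ΣxΣy = 14·4516 − 149·309 = 63224 − 46041 = 17183
S_xx = nΣx² − (Σx)² = 14·2205 − 149² = 30870 − 22201 = 8669
S_yy = nΣy² − (Σy)² = 14·9801 − 309² = 137214 − 95481 = 41733
r = S_xy / √(S_xx·S_yy) = 17183 / √(8669·41733) = 17183 / √361783377 = 17183 / 19020.6040 = 0.9034
t = r·√(n−2)/√(1−r²) = 0.9034·√12 / √(1−0.816132) = 3.129469 / 0.428798 = 7.298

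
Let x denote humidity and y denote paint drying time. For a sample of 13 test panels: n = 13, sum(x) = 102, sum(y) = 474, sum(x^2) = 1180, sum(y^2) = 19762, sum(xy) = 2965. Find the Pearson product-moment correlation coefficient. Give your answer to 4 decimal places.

-0.7772

S_xy = nΣxy − ΣxΣy = 13·2965 − 102·474 = 38545 − 48348 = -9803
S_xx = nΣx² − (Σx)² = 13·1180 − 102² = 15340 − 10404 = 4936
S_yy = nΣy² − (Σy)² = 13·19762 − 474² = 256906 − 224676 = 32230
r = S_xy / √(S_xx·S_yy) = -9803 / √(4936·32230) = -9803 / √159087280 = -9803 / 12612.9806 = -0.7772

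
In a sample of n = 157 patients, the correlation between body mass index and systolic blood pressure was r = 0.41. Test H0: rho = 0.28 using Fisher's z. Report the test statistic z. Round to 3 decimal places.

1.836

Fisher z: atanh(0.41) = 0.435611, atanh(0.28) = 0.287682
z = (z_r − z_0)·√(n−3) = (0.435611 − 0.287682)·√154 = 0.147929 · 12.409674 = 1.836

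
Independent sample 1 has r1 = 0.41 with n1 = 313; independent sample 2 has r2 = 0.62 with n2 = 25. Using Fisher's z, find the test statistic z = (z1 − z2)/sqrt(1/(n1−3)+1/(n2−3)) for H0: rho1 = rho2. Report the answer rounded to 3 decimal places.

z1 = atanh(0.41) = 0.435611,  z2 = atanh(0.62) = 0.725005
SE = √(1/(n1−3) + 1/(n2−3)) = √(1/310 + 1/22) = √(0.0032258 + 0.0454545) = √0.0486803 = 0.220636
z = (z1 − z2)/SE = (0.435611 − 0.725005) / 0.220636 = -0.289394 / 0.220636 = -1.312

-1.312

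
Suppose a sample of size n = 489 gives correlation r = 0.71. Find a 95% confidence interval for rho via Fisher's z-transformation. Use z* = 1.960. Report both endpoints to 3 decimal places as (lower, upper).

(0.663, 0.751)

z_r = atanh(0.71) = 0.887184;  SE = 1/√(n−3) = 1/√486 = 0.045361
z-limits: 0.887184 ± 1.960·0.045361 = 0.887184 ± 0.088908 = [0.798276, 0.976092]
ρ-limits: (tanh 0.798276, tanh 0.976092) = (0.663, 0.751)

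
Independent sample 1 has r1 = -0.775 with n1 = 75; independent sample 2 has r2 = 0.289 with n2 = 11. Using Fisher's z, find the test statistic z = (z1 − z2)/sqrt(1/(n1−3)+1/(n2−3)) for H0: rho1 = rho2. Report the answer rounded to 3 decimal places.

-3.569

z1 = atanh(-0.775) = -1.032728,  z2 = atanh(0.289) = 0.297475
SE = √(1/(n1−3) + 1/(n2−3)) = √(1/72 + 1/8) = √(0.0138889 + 0.1250000) = √0.1388889 = 0.372678
z = (z1 − z2)/SE = (-1.032728 − 0.297475) / 0.372678 = -1.330203 / 0.372678 = -3.569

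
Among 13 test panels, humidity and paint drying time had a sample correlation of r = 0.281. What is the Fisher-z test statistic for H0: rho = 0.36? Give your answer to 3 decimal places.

-0.279

Fisher z: atanh(0.281) = 0.288767, atanh(0.36) = 0.376886
z = (z_r − z_0)·√(n−3) = (0.288767 − 0.376886)·√10 = -0.088119 · 3.162278 = -0.279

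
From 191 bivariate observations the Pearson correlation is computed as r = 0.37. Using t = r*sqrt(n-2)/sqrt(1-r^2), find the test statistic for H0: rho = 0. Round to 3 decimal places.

5.475

t = r·√(n−2) / √(1−r²) with r = 0.37, n = 191
  = 0.37·√189 / √(1 − 0.1369)
  = 0.37·13.747727 / 0.929032
  = 5.086659 / 0.929032 = 5.475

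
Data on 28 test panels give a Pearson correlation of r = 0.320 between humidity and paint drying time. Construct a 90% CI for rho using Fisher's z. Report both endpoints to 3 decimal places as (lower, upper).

(0.003, 0.579)

Fisher z: z_r = atanh(r) = ½·ln((1+0.320)/(1−0.320)) = 0.331647
SE(z) = 1/√(n−3) = 1/√25 = 0.200000
90% ⇒ z* = 1.645; margin = 1.645·0.200000 = 0.329000
CI on z-scale: (0.002647, 0.660647)
Back-transform: tanh(0.002647) = 0.002647, tanh(0.660647) = 0.578794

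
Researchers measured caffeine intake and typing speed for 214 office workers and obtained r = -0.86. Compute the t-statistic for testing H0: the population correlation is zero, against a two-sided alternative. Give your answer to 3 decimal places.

t = r·√(n−2) / √(1−r²) with r = -0.86, n = 214
  = -0.86·√212 / √(1 − 0.7396)
  = -0.86·14.560220 / 0.510294
  = -12.521789 / 0.510294 = -24.538

-24.538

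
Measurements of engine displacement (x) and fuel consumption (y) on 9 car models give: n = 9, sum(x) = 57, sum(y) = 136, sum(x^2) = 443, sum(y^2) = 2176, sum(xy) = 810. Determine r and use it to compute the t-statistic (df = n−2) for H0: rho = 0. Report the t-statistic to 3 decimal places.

S_xy = nΣxy − ΣxΣy = 9·810 − 57·136 = 7290 − 7752 = -462
S_xx = nΣx² − (Σx)² = 9·443 − 57² = 3987 − 3249 = 738
S_yy = nΣy² − (Σy)² = 9·2176 − 136² = 19584 − 18496 = 1088
r = S_xy / √(S_xx·S_yy) = -462 / √(738·1088) = -462 / √802944 = -462 / 896.0714 = -0.5156
t = r·√(n−2)/√(1−r²) = -0.5156·√7 / √(1−0.265843) = -1.364149 / 0.856830 = -1.592

-1.592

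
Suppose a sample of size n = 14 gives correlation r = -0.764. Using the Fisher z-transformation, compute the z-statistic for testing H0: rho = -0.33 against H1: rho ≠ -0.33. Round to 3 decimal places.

-2.199

Fisher z: atanh(-0.764) = -1.005754, atanh(-0.33) = -0.342828
z = (z_r − z_0)·√(n−3) = (-1.005754 − (-0.342828))·√11 = -0.662926 · 3.316625 = -2.199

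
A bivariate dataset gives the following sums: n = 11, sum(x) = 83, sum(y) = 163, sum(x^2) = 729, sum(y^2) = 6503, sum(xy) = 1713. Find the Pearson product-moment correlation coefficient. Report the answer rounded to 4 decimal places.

0.7455

S_xy = nΣxy − ΣxΣy = 11·1713 − 83·163 = 18843 − 13529 = 5314
S_xx = nΣx² − (Σx)² = 11·729 − 83² = 8019 − 6889 = 1130
S_yy = nΣy² − (Σy)² = 11·6503 − 163² = 71533 − 26569 = 44964
r = S_xy / √(S_xx·S_yy) = 5314 / √(1130·44964) = 5314 / √50809320 = 5314 / 7128.0657 = 0.7455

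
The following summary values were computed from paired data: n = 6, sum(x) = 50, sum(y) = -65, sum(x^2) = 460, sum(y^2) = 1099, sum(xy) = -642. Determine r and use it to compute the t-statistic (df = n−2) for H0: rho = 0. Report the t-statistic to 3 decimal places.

S_xy = nΣxy − ΣxΣy = 6·(-642) − 50·(-65) = -3852 − (-3250) = -602
S_xx = nΣx² − (Σx)² = 6·460 − 50² = 2760 − 2500 = 260
S_yy = nΣy² − (Σy)² = 6·1099 − (-65)² = 6594 − 4225 = 2369
r = S_xy / √(S_xx·S_yy) = -602 / √(260·2369) = -602 / √615940 = -602 / 784.8185 = -0.7671
t = r·√(n−2)/√(1−r²) = -0.7671·√4 / √(1−0.588442) = -1.534200 / 0.641528 = -2.391

-2.391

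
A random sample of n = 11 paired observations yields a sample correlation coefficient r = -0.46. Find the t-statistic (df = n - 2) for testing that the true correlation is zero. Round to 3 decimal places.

-1.554

1 − r² = 1 − 0.2116 = 0.7884;  √(1−r²) = 0.887919
√(n−2) = √9 = 3.000000
t = r·√(n−2)/√(1−r²) = -0.46 · 3.000000 / 0.887919 = -1.554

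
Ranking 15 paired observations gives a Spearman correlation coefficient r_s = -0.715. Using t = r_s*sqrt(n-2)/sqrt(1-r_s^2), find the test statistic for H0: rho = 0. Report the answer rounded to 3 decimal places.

1 − r_s² = 1 − 0.511225 = 0.488775;  √(1−r_s²) = 0.699124
√(n−2) = √13 = 3.605551
t = r_s·√(n−2)/√(1−r_s²) = -0.715 · 3.605551 / 0.699124 = -3.687

-3.687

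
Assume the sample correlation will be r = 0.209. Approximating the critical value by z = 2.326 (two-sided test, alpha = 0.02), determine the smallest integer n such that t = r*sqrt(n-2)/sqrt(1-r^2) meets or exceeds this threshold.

121

Need r·√(n−2)/√(1−r²) ≥ 2.326
√(n−2) ≥ 2.326·√(1−0.043681) / 0.209 = 2.326·0.977916 / 0.209 = 10.8834
n−2 ≥ 118.4484  ⇒  n ≥ 120.4484
Smallest integer n = 121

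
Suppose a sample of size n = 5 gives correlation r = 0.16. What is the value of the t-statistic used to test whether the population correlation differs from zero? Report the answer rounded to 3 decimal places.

1 − r² = 1 − 0.0256 = 0.9744;  √(1−r²) = 0.987117
√(n−2) = √3 = 1.732051
t = r·√(n−2)/√(1−r²) = 0.16 · 1.732051 / 0.987117 = 0.281

0.281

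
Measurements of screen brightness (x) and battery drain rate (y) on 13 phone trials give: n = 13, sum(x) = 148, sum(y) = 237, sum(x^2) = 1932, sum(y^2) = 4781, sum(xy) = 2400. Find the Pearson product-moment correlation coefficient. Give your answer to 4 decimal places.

S_xy = nΣxy − ΣxΣy = 13·2400 − 148·237 = 31200 − 35076 = -3876
S_xx = nΣx² − (Σx)² = 13·1932 − 148² = 25116 − 21904 = 3212
S_yy = nΣy² − (Σy)² = 13·4781 − 237² = 62153 − 56169 = 5984
r = S_xy / √(S_xx·S_yy) = -3876 / √(3212·5984) = -3876 / √19220608 = -3876 / 4384.1314 = -0.8841

-0.8841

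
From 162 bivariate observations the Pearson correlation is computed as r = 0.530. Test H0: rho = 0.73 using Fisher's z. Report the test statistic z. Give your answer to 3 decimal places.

-4.269

Fisher z: atanh(0.530) = 0.590145, atanh(0.73) = 0.928727
z = (z_r − z_0)·√(n−3) = (0.590145 − 0.928727)·√159 = -0.338582 · 12.609520 = -4.269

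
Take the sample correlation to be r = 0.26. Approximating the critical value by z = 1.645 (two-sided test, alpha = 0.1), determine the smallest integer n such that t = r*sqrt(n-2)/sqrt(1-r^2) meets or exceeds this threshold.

Need r·√(n−2)/√(1−r²) ≥ 1.645
√(n−2) ≥ 1.645·√(1−0.0676) / 0.26 = 1.645·0.965609 / 0.26 = 6.1093
n−2 ≥ 37.3235  ⇒  n ≥ 39.3235
Smallest integer n = 40

40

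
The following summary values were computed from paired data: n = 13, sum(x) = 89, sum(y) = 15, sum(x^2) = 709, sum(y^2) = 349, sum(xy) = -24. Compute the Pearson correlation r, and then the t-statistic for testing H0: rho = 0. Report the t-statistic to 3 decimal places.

-3.221

S_xy = nΣxy − ΣxΣy = 13·(-24) − 89·15 = -312 − 1335 = -1647
S_xx = nΣx² − (Σx)² = 13·709 − 89² = 9217 − 7921 = 1296
S_yy = nΣy² − (Σy)² = 13·349 − 15² = 4537 − 225 = 4312
r = S_xy / √(S_xx·S_yy) = -1647 / √(1296·4312) = -1647 / √5588352 = -1647 / 2363.9695 = -0.6967
t = r·√(n−2)/√(1−r²) = -0.6967·√11 / √(1−0.485391) = -2.310692 / 0.717363 = -3.221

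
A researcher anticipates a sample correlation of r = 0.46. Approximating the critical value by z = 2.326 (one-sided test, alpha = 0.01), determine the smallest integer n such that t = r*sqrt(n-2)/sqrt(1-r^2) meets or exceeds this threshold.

23

Need r·√(n−2)/√(1−r²) ≥ 2.326
√(n−2) ≥ 2.326·√(1−0.2116) / 0.46 = 2.326·0.887919 / 0.46 = 4.4898
n−2 ≥ 20.1583  ⇒  n ≥ 22.1583
Smallest integer n = 23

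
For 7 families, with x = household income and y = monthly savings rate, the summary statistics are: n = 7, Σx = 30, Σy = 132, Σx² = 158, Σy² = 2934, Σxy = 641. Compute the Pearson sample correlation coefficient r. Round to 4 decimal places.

0.6580

S_xy = nΣxy − ΣxΣy = 7·641 − 30·132 = 4487 − 3960 = 527
S_xx = nΣx² − (Σx)² = 7·158 − 30² = 1106 − 900 = 206
S_yy = nΣy² − (Σy)² = 7·2934 − 132² = 20538 − 17424 = 3114
r = S_xy / √(S_xx·S_yy) = 527 / √(206·3114) = 527 / √641484 = 527 / 800.9270 = 0.6580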